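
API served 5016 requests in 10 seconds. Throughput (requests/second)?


Formula: throughput = requests / seconds
throughput = 5016 / 10
throughput = 501.6 requests/second

501.6 requests/second


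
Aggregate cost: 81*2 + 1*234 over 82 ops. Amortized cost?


Formula: Amortized cost = Total cost / Operations
Total cost = (81 * 2) + (1 * 234)
Total cost = 162 + 234 = 396
Amortized = 396 / 82 = 4.8293

4.8293


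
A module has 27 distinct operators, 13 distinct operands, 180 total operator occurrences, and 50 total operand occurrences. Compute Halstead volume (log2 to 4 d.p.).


Formula: V = N * log2(η), where N = N1 + N2 and η = η1 + η2
η = 27 + 13 = 40
N = 180 + 50 = 230
log2(40) ≈ 5.3219
V = 230 * 5.3219 = 1224.04

1224.04


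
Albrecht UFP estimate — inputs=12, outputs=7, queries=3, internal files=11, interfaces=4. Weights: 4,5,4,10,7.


UFP = EI*4 + EO*5 + EQ*4 + ILF*10 + EIF*7
UFP = 12*4 + 7*5 + 3*4 + 11*10 + 4*7
UFP = 48 + 35 + 12 + 110 + 28
UFP = 233

233


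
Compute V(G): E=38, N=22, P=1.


Formula: V(G) = E - N + 2P
V(G) = 38 - 22 + 2*1
V(G) = 16 + 2
V(G) = 18

18


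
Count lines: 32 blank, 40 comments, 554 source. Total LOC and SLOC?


Total LOC = blank + comment + code
Total LOC = 32 + 40 + 554 = 626
SLOC (source only) = code = 554

Total LOC: 626, SLOC: 554


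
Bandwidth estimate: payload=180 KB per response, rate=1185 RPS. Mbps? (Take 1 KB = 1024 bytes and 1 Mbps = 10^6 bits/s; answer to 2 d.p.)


Formula: Mbps = payload_bytes * RPS * 8 / 1e6
Payload per request = 180 KB = 180 * 1024 = 184320 bytes
Total bytes/sec = 184320 * 1185 = 218419200
Total bits/sec = 218419200 * 8 = 1747353600
Mbps = 1747353600 / 1e6 = 1747.35

1747.35 Mbps


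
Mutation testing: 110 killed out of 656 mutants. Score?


Mutation score = killed / total * 100
Mutation score = 110 / 656 * 100
Mutation score = 16.77%

16.77%


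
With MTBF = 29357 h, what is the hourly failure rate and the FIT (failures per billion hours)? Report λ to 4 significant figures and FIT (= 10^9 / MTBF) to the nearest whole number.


Formula: λ = 1 / MTBF; FIT = λ × 1e9 = 1e9 / MTBF
λ = 1 / 29357 ≈ 3.406e-05 failures/hour
FIT = 1e9 / 29357 ≈ 34063 failures per 1e9 hours (nearest whole number)

λ = 3.406e-05 /h, FIT = 34063


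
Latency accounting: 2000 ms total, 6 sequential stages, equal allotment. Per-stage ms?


Formula: per_stage = total_budget / stages
per_stage = 2000 / 6
per_stage = 333.33 ms

333.33 ms


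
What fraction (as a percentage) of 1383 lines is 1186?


Coverage = covered / total * 100
Coverage = 1186 / 1383 * 100
Coverage = 85.76%

85.76%


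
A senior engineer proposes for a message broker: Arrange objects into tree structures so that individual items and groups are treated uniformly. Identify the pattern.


This matches the Composite pattern

Composite


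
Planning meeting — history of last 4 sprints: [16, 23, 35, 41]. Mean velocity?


Formula: Avg velocity = Total points / Number of sprints
Points: [16, 23, 35, 41]
Sum = 16 + 23 + 35 + 41 = 115
Avg velocity = 115 / 4 = 28.75 points/sprint

28.75 points/sprint


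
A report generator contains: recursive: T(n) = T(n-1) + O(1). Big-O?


Reasoning: linear recursion with constant work per frame
Complexity: O(n)

O(n)


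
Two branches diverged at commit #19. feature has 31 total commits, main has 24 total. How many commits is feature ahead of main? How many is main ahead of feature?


Common ancestor: commit #19
feature commits after divergence: 31 - 19 = 12
main commits after divergence: 24 - 19 = 5
feature is 12 commits ahead of main
main is 5 commits ahead of feature

feature ahead: 12, main ahead: 5


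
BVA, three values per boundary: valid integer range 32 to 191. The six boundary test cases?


Range: [32, 191]
Boundaries: just below min, min, min+1, max-1, max, just above max
Values: [31, 32, 33, 190, 191, 192]

[31, 32, 33, 190, 191, 192]


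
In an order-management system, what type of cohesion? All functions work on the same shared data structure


Reasoning: Functions share data
Type: Communicational cohesion

Communicational cohesion


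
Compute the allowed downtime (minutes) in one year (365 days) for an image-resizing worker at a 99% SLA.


Formula: allowed downtime = period * (100 - SLA) / 100
Period (year (365 days)) = 525600 minutes
Unavailability fraction = (100 - 99.0) / 100
Allowed downtime = 525600 * (100 - 99.0) / 100
Allowed downtime = 5256.0 minutes

5256.0 minutes


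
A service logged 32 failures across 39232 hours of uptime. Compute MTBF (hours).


Formula: MTBF = Total operating time / Number of failures
MTBF = 39232 / 32
MTBF = 1226.0 hours

1226.0 hours


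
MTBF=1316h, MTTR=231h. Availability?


Availability = MTBF / (MTBF + MTTR)
Availability = 1316 / (1316 + 231)
Availability = 1316 / 1547
Availability = 85.0679%

85.0679%


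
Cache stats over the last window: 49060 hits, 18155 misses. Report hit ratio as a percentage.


Formula: hit rate = hits / (hits + misses) * 100
hit rate = 49060 / (49060 + 18155) * 100
hit rate = 49060 / 67215 * 100
hit rate = 72.99%

72.99%


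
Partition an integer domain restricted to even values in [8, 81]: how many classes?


Constraint: even integers in [8, 81]
Class 1: x < 8 — out-of-range invalid
Class 2: x in [8,81] but odd — wrong type invalid
Class 3: x in [8,81] and even — valid
Class 4: x > 81 — out-of-range invalid
Total equivalence classes: 4

4 equivalence classes


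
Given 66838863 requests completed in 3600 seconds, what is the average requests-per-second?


Formula: throughput = requests / seconds
throughput = 66838863 / 3600
throughput = 18566.35 requests/second

18566.35 requests/second


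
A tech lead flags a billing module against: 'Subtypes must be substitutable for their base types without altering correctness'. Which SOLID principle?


This describes the Liskov Substitution Principle (LSP)

Liskov Substitution Principle (LSP)


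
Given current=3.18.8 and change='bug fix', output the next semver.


Current: 3.18.8
Change category: 'bug fix' → patch bump
SemVer rule: patch bump → increment PATCH (MAJOR and MINOR unchanged)
New: 3.18.9

3.18.9


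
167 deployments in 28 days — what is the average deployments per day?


Formula: deployments per day = releases / days
= 167 / 28
= 5.964 deploys/day
(equivalently, 41.75 deploys/week)

5.964 deploys/day


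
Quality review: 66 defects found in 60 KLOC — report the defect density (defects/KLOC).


Defect density = defects / KLOC
Defect density = 66 / 60
Defect density = 1.1 defects/KLOC

1.1 defects/KLOC


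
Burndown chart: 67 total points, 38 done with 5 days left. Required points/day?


Formula: Required rate = Remaining points / Days left
Remaining = 67 - 38 = 29 points
Required rate = 29 / 5 = 5.8 points/day

5.8 points/day


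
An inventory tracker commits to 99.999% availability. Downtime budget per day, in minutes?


Formula: allowed downtime = period * (100 - SLA) / 100
Period (day) = 1440 minutes
Unavailability fraction = (100 - 99.999) / 100
Allowed downtime = 1440 * (100 - 99.999) / 100
Allowed downtime = 0.0144 minutes

0.0144 minutes


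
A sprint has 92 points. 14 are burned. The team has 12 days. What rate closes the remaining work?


Formula: Required rate = Remaining points / Days left
Remaining = 92 - 14 = 78 points
Required rate = 78 / 12 = 6.5 points/day

6.5 points/day


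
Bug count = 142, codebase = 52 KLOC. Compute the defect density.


Defect density = defects / KLOC
Defect density = 142 / 52
Defect density = 2.731 defects/KLOC

2.731 defects/KLOC


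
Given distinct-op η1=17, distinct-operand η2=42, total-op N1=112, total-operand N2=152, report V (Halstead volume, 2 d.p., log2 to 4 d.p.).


Formula: V = N * log2(η), where N = N1 + N2 and η = η1 + η2
η = 17 + 42 = 59
N = 112 + 152 = 264
log2(59) ≈ 5.8826
V = 264 * 5.8826 = 1553.01

1553.01


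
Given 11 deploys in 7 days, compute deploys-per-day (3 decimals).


Formula: deployments per day = releases / days
= 11 / 7
= 1.571 deploys/day
(equivalently, 11.0 deploys/week)

1.571 deploys/day


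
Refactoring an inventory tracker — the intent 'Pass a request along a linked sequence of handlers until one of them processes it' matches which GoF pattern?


This matches the Chain of Responsibility pattern

Chain of Responsibility


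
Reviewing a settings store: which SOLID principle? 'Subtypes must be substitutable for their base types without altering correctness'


This describes the Liskov Substitution Principle (LSP)

Liskov Substitution Principle (LSP)


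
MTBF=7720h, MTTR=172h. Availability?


Availability = MTBF / (MTBF + MTTR)
Availability = 7720 / (7720 + 172)
Availability = 7720 / 7892
Availability = 97.8206%

97.8206%


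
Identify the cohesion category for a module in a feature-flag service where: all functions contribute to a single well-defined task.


Reasoning: Best: single purpose
Type: Functional cohesion

Functional cohesion


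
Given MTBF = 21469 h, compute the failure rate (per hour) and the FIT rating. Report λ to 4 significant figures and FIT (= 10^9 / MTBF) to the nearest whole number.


Formula: λ = 1 / MTBF; FIT = λ × 1e9 = 1e9 / MTBF
λ = 1 / 21469 ≈ 4.658e-05 failures/hour
FIT = 1e9 / 21469 ≈ 46579 failures per 1e9 hours (nearest whole number)

λ = 4.658e-05 /h, FIT = 46579


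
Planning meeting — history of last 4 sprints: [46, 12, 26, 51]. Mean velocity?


Formula: Avg velocity = Total points / Number of sprints
Points: [46, 12, 26, 51]
Sum = 46 + 12 + 26 + 51 = 135
Avg velocity = 135 / 4 = 33.75 points/sprint

33.75 points/sprint


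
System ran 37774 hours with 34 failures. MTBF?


Formula: MTBF = Total operating time / Number of failures
MTBF = 37774 / 34
MTBF = 1111.0 hours

1111.0 hours


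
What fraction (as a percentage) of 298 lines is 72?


Coverage = covered / total * 100
Coverage = 72 / 298 * 100
Coverage = 24.16%

24.16%


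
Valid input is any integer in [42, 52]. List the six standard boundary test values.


Range: [42, 52]
Boundaries: just below min, min, min+1, max-1, max, just above max
Values: [41, 42, 43, 51, 52, 53]

[41, 42, 43, 51, 52, 53]


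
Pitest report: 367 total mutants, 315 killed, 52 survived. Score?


Mutation score = killed / total * 100
Mutation score = 315 / 367 * 100
Mutation score = 85.83%

85.83%


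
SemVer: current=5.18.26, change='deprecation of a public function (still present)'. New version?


Current: 5.18.26
Change category: 'deprecation of a public function (still present)' → minor bump
SemVer rule: minor bump → increment MINOR, reset PATCH to 0 (MAJOR unchanged)
New: 5.19.0

5.19.0


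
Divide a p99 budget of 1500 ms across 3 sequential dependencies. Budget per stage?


Formula: per_stage = total_budget / stages
per_stage = 1500 / 3
per_stage = 500.0 ms

500.0 ms


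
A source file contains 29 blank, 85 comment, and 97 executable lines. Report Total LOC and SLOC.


Total LOC = blank + comment + code
Total LOC = 29 + 85 + 97 = 211
SLOC (source only) = code = 97

Total LOC: 211, SLOC: 97


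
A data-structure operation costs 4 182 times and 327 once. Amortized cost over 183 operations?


Formula: Amortized cost = Total cost / Operations
Total cost = (182 * 4) + (1 * 327)
Total cost = 728 + 327 = 1055
Amortized = 1055 / 183 = 5.765

5.765


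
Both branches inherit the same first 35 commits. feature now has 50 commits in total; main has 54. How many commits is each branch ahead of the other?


Common ancestor: commit #35
feature commits after divergence: 50 - 35 = 15
main commits after divergence: 54 - 35 = 19
feature is 15 commits ahead of main
main is 19 commits ahead of feature

feature ahead: 15, main ahead: 19


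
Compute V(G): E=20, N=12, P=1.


Formula: V(G) = E - N + 2P
V(G) = 20 - 12 + 2*1
V(G) = 8 + 2
V(G) = 10

10


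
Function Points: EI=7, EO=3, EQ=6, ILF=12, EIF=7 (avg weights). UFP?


UFP = EI*4 + EO*5 + EQ*4 + ILF*10 + EIF*7
UFP = 7*4 + 3*5 + 6*4 + 12*10 + 7*7
UFP = 28 + 15 + 24 + 120 + 49
UFP = 236

236


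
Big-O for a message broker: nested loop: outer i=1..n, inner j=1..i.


Reasoning: triangle: n(n+1)/2 ~ n^2/2
Complexity: O(n^2)

O(n^2)


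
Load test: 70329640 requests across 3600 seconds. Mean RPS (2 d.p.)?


Formula: throughput = requests / seconds
throughput = 70329640 / 3600
throughput = 19536.01 requests/second

19536.01 requests/second


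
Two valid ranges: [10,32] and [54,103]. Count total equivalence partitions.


Valid ranges: [10,32] and [54,103]
Class 1: x < 10 — invalid
Class 2: 10 ≤ x ≤ 32 — valid
Class 3: 32 < x < 54 — invalid (gap between ranges)
Class 4: 54 ≤ x ≤ 103 — valid
Class 5: x > 103 — invalid
Total equivalence classes: 5

5 equivalence classes


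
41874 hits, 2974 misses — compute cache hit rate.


Formula: hit rate = hits / (hits + misses) * 100
hit rate = 41874 / (41874 + 2974) * 100
hit rate = 41874 / 44848 * 100
hit rate = 93.37%

93.37%


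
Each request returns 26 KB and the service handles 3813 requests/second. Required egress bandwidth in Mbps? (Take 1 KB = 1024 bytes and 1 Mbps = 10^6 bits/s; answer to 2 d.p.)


Formula: Mbps = payload_bytes * RPS * 8 / 1e6
Payload per request = 26 KB = 26 * 1024 = 26624 bytes
Total bytes/sec = 26624 * 3813 = 101517312
Total bits/sec = 101517312 * 8 = 812138496
Mbps = 812138496 / 1e6 = 812.14

812.14 Mbps


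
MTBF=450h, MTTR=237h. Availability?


Availability = MTBF / (MTBF + MTTR)
Availability = 450 / (450 + 237)
Availability = 450 / 687
Availability = 65.5022%

65.5022%


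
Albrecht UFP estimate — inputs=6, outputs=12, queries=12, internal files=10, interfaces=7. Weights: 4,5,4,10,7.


UFP = EI*4 + EO*5 + EQ*4 + ILF*10 + EIF*7
UFP = 6*4 + 12*5 + 12*4 + 10*10 + 7*7
UFP = 24 + 60 + 48 + 100 + 49
UFP = 281

281


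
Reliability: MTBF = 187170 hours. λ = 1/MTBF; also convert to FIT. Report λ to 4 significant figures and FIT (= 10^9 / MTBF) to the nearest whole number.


Formula: λ = 1 / MTBF; FIT = λ × 1e9 = 1e9 / MTBF
λ = 1 / 187170 ≈ 5.343e-06 failures/hour
FIT = 1e9 / 187170 ≈ 5343 failures per 1e9 hours (nearest whole number)

λ = 5.343e-06 /h, FIT = 5343


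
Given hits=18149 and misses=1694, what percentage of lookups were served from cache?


Formula: hit rate = hits / (hits + misses) * 100
hit rate = 18149 / (18149 + 1694) * 100
hit rate = 18149 / 19843 * 100
hit rate = 91.46%

91.46%


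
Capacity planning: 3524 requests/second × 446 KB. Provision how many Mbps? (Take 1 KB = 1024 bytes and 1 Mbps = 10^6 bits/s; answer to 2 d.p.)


Formula: Mbps = payload_bytes * RPS * 8 / 1e6
Payload per request = 446 KB = 446 * 1024 = 456704 bytes
Total bytes/sec = 456704 * 3524 = 1609424896
Total bits/sec = 1609424896 * 8 = 12875399168
Mbps = 12875399168 / 1e6 = 12875.4

12875.4 Mbps


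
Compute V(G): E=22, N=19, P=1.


Formula: V(G) = E - N + 2P
V(G) = 22 - 19 + 2*1
V(G) = 3 + 2
V(G) = 5

5


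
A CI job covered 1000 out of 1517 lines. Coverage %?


Coverage = covered / total * 100
Coverage = 1000 / 1517 * 100
Coverage = 65.92%

65.92%


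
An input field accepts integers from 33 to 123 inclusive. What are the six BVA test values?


Range: [33, 123]
Boundaries: just below min, min, min+1, max-1, max, just above max
Values: [32, 33, 34, 122, 123, 124]

[32, 33, 34, 122, 123, 124]


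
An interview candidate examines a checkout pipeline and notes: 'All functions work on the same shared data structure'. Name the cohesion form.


Reasoning: Functions share data
Type: Communicational cohesion

Communicational cohesion


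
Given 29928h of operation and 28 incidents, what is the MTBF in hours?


Formula: MTBF = Total operating time / Number of failures
MTBF = 29928 / 28
MTBF = 1068.86 hours

1068.86 hours


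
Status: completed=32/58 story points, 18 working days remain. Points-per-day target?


Formula: Required rate = Remaining points / Days left
Remaining = 58 - 32 = 26 points
Required rate = 26 / 18 = 1.44 points/day

1.44 points/day


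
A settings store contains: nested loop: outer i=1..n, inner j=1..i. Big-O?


Reasoning: triangle: n(n+1)/2 ~ n^2/2
Complexity: O(n^2)

O(n^2)


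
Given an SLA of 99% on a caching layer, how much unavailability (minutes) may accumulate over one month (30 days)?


Formula: allowed downtime = period * (100 - SLA) / 100
Period (month (30 days)) = 43200 minutes
Unavailability fraction = (100 - 99.0) / 100
Allowed downtime = 43200 * (100 - 99.0) / 100
Allowed downtime = 432.0 minutes

432.0 minutes


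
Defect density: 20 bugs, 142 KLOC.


Defect density = defects / KLOC
Defect density = 20 / 142
Defect density = 0.141 defects/KLOC

0.141 defects/KLOC


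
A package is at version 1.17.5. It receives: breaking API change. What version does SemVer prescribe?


Current: 1.17.5
Change category: 'breaking API change' → major bump
SemVer rule: major bump → increment MAJOR, reset MINOR and PATCH to 0
New: 2.0.0

2.0.0


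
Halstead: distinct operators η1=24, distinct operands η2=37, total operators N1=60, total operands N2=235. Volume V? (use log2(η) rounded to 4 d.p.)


Formula: V = N * log2(η), where N = N1 + N2 and η = η1 + η2
η = 24 + 37 = 61
N = 60 + 235 = 295
log2(61) ≈ 5.9307
V = 295 * 5.9307 = 1749.56

1749.56


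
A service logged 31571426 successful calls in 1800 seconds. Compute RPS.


Formula: throughput = requests / seconds
throughput = 31571426 / 1800
throughput = 17539.68 requests/second

17539.68 requests/second


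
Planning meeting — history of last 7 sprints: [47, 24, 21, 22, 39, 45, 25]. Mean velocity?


Formula: Avg velocity = Total points / Number of sprints
Points: [47, 24, 21, 22, 39, 45, 25]
Sum = 47 + 24 + 21 + 22 + 39 + 45 + 25 = 223
Avg velocity = 223 / 7 = 31.86 points/sprint

31.86 points/sprint


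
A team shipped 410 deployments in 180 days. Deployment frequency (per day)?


Formula: deployments per day = releases / days
= 410 / 180
= 2.278 deploys/day
(equivalently, 15.94 deploys/week)

2.278 deploys/day


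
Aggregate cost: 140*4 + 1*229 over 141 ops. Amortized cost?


Formula: Amortized cost = Total cost / Operations
Total cost = (140 * 4) + (1 * 229)
Total cost = 560 + 229 = 789
Amortized = 789 / 141 = 5.5957

5.5957


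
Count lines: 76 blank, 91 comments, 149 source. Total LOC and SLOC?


Total LOC = blank + comment + code
Total LOC = 76 + 91 + 149 = 316
SLOC (source only) = code = 149

Total LOC: 316, SLOC: 149


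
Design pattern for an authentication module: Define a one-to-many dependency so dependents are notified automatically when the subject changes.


This matches the Observer pattern

Observer


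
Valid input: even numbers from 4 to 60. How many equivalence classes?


Constraint: even integers in [4, 60]
Class 1: x < 4 — out-of-range invalid
Class 2: x in [4,60] but odd — wrong type invalid
Class 3: x in [4,60] and even — valid
Class 4: x > 60 — out-of-range invalid
Total equivalence classes: 4

4 equivalence classes


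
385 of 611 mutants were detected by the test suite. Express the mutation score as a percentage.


Mutation score = killed / total * 100
Mutation score = 385 / 611 * 100
Mutation score = 63.01%

63.01%


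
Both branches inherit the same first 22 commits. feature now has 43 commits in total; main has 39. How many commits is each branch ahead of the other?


Common ancestor: commit #22
feature commits after divergence: 43 - 22 = 21
main commits after divergence: 39 - 22 = 17
feature is 21 commits ahead of main
main is 17 commits ahead of feature

feature ahead: 21, main ahead: 17


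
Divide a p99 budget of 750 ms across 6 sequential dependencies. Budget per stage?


Formula: per_stage = total_budget / stages
per_stage = 750 / 6
per_stage = 125.0 ms

125.0 ms


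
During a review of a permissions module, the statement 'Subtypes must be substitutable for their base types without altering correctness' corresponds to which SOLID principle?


This describes the Liskov Substitution Principle (LSP)

Liskov Substitution Principle (LSP)


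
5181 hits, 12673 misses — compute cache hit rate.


Formula: hit rate = hits / (hits + misses) * 100
hit rate = 5181 / (5181 + 12673) * 100
hit rate = 5181 / 17854 * 100
hit rate = 29.02%

29.02%


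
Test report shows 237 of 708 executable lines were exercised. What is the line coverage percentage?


Coverage = covered / total * 100
Coverage = 237 / 708 * 100
Coverage = 33.47%

33.47%


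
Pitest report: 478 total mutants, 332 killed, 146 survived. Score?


Mutation score = killed / total * 100
Mutation score = 332 / 478 * 100
Mutation score = 69.46%

69.46%


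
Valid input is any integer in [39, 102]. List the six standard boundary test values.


Range: [39, 102]
Boundaries: just below min, min, min+1, max-1, max, just above max
Values: [38, 39, 40, 101, 102, 103]

[38, 39, 40, 101, 102, 103]


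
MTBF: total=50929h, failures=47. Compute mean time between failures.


Formula: MTBF = Total operating time / Number of failures
MTBF = 50929 / 47
MTBF = 1083.6 hours

1083.6 hours


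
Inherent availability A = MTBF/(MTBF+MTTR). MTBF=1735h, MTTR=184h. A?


Availability = MTBF / (MTBF + MTTR)
Availability = 1735 / (1735 + 184)
Availability = 1735 / 1919
Availability = 90.4117%

90.4117%


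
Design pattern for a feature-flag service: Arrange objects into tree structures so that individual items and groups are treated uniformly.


This matches the Composite pattern

Composite


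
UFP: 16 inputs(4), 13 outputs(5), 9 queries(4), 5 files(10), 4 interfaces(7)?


UFP = EI*4 + EO*5 + EQ*4 + ILF*10 + EIF*7
UFP = 16*4 + 13*5 + 9*4 + 5*10 + 4*7
UFP = 64 + 65 + 36 + 50 + 28
UFP = 243

243


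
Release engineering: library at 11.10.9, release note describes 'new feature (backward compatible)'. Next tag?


Current: 11.10.9
Change category: 'new feature (backward compatible)' → minor bump
SemVer rule: minor bump → increment MINOR, reset PATCH to 0 (MAJOR unchanged)
New: 11.11.0

11.11.0


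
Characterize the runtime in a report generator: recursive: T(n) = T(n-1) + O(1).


Reasoning: linear recursion with constant work per frame
Complexity: O(n)

O(n)


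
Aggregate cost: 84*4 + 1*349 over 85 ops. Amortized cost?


Formula: Amortized cost = Total cost / Operations
Total cost = (84 * 4) + (1 * 349)
Total cost = 336 + 349 = 685
Amortized = 685 / 85 = 8.0588

8.0588


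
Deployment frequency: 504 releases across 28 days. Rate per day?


Formula: deployments per day = releases / days
= 504 / 28
= 18.0 deploys/day
(equivalently, 126.0 deploys/week)

18.0 deploys/day


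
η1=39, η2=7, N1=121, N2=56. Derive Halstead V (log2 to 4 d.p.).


Formula: V = N * log2(η), where N = N1 + N2 and η = η1 + η2
η = 39 + 7 = 46
N = 121 + 56 = 177
log2(46) ≈ 5.5236
V = 177 * 5.5236 = 977.68

977.68


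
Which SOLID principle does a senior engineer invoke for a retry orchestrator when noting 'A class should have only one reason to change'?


This describes the Single Responsibility Principle (SRP)

Single Responsibility Principle (SRP)


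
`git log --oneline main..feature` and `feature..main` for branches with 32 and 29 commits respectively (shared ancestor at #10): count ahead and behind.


Common ancestor: commit #10
feature commits after divergence: 32 - 10 = 22
main commits after divergence: 29 - 10 = 19
feature is 22 commits ahead of main
main is 19 commits ahead of feature

feature ahead: 22, main ahead: 19


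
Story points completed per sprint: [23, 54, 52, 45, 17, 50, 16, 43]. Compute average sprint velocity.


Formula: Avg velocity = Total points / Number of sprints
Points: [23, 54, 52, 45, 17, 50, 16, 43]
Sum = 23 + 54 + 52 + 45 + 17 + 50 + 16 + 43 = 300
Avg velocity = 300 / 8 = 37.5 points/sprint

37.5 points/sprint


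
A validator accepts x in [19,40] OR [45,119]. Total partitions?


Valid ranges: [19,40] and [45,119]
Class 1: x < 19 — invalid
Class 2: 19 ≤ x ≤ 40 — valid
Class 3: 40 < x < 45 — invalid (gap between ranges)
Class 4: 45 ≤ x ≤ 119 — valid
Class 5: x > 119 — invalid
Total equivalence classes: 5

5 equivalence classes


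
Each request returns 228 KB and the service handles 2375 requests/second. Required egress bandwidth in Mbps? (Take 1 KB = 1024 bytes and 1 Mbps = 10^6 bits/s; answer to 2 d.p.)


Formula: Mbps = payload_bytes * RPS * 8 / 1e6
Payload per request = 228 KB = 228 * 1024 = 233472 bytes
Total bytes/sec = 233472 * 2375 = 554496000
Total bits/sec = 554496000 * 8 = 4435968000
Mbps = 4435968000 / 1e6 = 4435.97

4435.97 Mbps


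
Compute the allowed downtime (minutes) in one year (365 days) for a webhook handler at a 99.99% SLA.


Formula: allowed downtime = period * (100 - SLA) / 100
Period (year (365 days)) = 525600 minutes
Unavailability fraction = (100 - 99.99) / 100
Allowed downtime = 525600 * (100 - 99.99) / 100
Allowed downtime = 52.56 minutes

52.56 minutes


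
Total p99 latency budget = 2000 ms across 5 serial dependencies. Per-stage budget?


Formula: per_stage = total_budget / stages
per_stage = 2000 / 5
per_stage = 400.0 ms

400.0 ms


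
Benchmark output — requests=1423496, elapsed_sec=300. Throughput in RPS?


Formula: throughput = requests / seconds
throughput = 1423496 / 300
throughput = 4744.99 requests/second

4744.99 requests/second


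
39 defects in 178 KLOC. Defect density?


Defect density = defects / KLOC
Defect density = 39 / 178
Defect density = 0.219 defects/KLOC

0.219 defects/KLOC


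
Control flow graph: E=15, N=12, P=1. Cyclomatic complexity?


Formula: V(G) = E - N + 2P
V(G) = 15 - 12 + 2*1
V(G) = 3 + 2
V(G) = 5

5


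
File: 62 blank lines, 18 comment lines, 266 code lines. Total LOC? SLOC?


Total LOC = blank + comment + code
Total LOC = 62 + 18 + 266 = 346
SLOC (source only) = code = 266

Total LOC: 346, SLOC: 266


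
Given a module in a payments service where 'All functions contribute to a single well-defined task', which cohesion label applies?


Reasoning: Best: single purpose
Type: Functional cohesion

Functional cohesion


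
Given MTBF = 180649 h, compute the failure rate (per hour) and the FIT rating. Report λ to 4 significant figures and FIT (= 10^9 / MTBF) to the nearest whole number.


Formula: λ = 1 / MTBF; FIT = λ × 1e9 = 1e9 / MTBF
λ = 1 / 180649 ≈ 5.536e-06 failures/hour
FIT = 1e9 / 180649 ≈ 5536 failures per 1e9 hours (nearest whole number)

λ = 5.536e-06 /h, FIT = 5536


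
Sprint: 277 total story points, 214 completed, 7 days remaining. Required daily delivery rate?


Formula: Required rate = Remaining points / Days left
Remaining = 277 - 214 = 63 points
Required rate = 63 / 7 = 9.0 points/day

9.0 points/day


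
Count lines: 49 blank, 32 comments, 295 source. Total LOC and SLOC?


Total LOC = blank + comment + code
Total LOC = 49 + 32 + 295 = 376
SLOC (source only) = code = 295

Total LOC: 376, SLOC: 295


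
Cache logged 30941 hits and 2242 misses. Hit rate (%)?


Formula: hit rate = hits / (hits + misses) * 100
hit rate = 30941 / (30941 + 2242) * 100
hit rate = 30941 / 33183 * 100
hit rate = 93.24%

93.24%


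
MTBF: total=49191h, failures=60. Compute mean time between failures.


Formula: MTBF = Total operating time / Number of failures
MTBF = 49191 / 60
MTBF = 819.85 hours

819.85 hours


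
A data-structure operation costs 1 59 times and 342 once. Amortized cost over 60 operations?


Formula: Amortized cost = Total cost / Operations
Total cost = (59 * 1) + (1 * 342)
Total cost = 59 + 342 = 401
Amortized = 401 / 60 = 6.6833

6.6833


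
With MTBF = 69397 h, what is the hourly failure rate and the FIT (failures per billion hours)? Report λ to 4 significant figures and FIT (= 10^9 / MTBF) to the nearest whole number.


Formula: λ = 1 / MTBF; FIT = λ × 1e9 = 1e9 / MTBF
λ = 1 / 69397 ≈ 1.441e-05 failures/hour
FIT = 1e9 / 69397 ≈ 14410 failures per 1e9 hours (nearest whole number)

λ = 1.441e-05 /h, FIT = 14410


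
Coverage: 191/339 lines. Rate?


Coverage = covered / total * 100
Coverage = 191 / 339 * 100
Coverage = 56.34%

56.34%


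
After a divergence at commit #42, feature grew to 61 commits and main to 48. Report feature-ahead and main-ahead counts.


Common ancestor: commit #42
feature commits after divergence: 61 - 42 = 19
main commits after divergence: 48 - 42 = 6
feature is 19 commits ahead of main
main is 6 commits ahead of feature

feature ahead: 19, main ahead: 6


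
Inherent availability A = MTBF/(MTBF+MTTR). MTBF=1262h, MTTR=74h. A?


Availability = MTBF / (MTBF + MTTR)
Availability = 1262 / (1262 + 74)
Availability = 1262 / 1336
Availability = 94.4611%

94.4611%


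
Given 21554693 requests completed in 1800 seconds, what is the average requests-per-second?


Formula: throughput = requests / seconds
throughput = 21554693 / 1800
throughput = 11974.83 requests/second

11974.83 requests/second


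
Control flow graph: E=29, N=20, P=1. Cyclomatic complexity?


Formula: V(G) = E - N + 2P
V(G) = 29 - 20 + 2*1
V(G) = 9 + 2
V(G) = 11

11


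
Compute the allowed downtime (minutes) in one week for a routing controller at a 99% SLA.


Formula: allowed downtime = period * (100 - SLA) / 100
Period (week) = 10080 minutes
Unavailability fraction = (100 - 99.0) / 100
Allowed downtime = 10080 * (100 - 99.0) / 100
Allowed downtime = 100.8 minutes

100.8 minutes


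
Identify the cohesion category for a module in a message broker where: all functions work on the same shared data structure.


Reasoning: Functions share data
Type: Communicational cohesion

Communicational cohesion


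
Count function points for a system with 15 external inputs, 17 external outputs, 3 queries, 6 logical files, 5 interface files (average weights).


UFP = EI*4 + EO*5 + EQ*4 + ILF*10 + EIF*7
UFP = 15*4 + 17*5 + 3*4 + 6*10 + 5*7
UFP = 60 + 85 + 12 + 60 + 35
UFP = 252

252


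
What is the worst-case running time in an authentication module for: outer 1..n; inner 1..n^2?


Reasoning: n times n^2
Complexity: O(n^3)

O(n^3)


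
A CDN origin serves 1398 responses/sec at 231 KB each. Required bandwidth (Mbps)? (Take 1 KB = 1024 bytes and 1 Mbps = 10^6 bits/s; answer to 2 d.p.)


Formula: Mbps = payload_bytes * RPS * 8 / 1e6
Payload per request = 231 KB = 231 * 1024 = 236544 bytes
Total bytes/sec = 236544 * 1398 = 330688512
Total bits/sec = 330688512 * 8 = 2645508096
Mbps = 2645508096 / 1e6 = 2645.51

2645.51 Mbps


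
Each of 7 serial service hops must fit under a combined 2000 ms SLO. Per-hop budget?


Formula: per_stage = total_budget / stages
per_stage = 2000 / 7
per_stage = 285.71 ms

285.71 ms


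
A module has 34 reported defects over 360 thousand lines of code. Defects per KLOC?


Defect density = defects / KLOC
Defect density = 34 / 360
Defect density = 0.094 defects/KLOC

0.094 defects/KLOC


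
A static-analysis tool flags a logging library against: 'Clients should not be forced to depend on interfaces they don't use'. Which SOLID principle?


This describes the Interface Segregation Principle (ISP)

Interface Segregation Principle (ISP)


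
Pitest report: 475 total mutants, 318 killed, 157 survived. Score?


Mutation score = killed / total * 100
Mutation score = 318 / 475 * 100
Mutation score = 66.95%

66.95%


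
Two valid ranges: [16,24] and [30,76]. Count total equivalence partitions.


Valid ranges: [16,24] and [30,76]
Class 1: x < 16 — invalid
Class 2: 16 ≤ x ≤ 24 — valid
Class 3: 24 < x < 30 — invalid (gap between ranges)
Class 4: 30 ≤ x ≤ 76 — valid
Class 5: x > 76 — invalid
Total equivalence classes: 5

5 equivalence classes


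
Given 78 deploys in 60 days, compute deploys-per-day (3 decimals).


Formula: deployments per day = releases / days
= 78 / 60
= 1.3 deploys/day
(equivalently, 9.1 deploys/week)

1.3 deploys/day


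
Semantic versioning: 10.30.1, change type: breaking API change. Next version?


Current: 10.30.1
Change category: 'breaking API change' → major bump
SemVer rule: major bump → increment MAJOR, reset MINOR and PATCH to 0
New: 11.0.0

11.0.0


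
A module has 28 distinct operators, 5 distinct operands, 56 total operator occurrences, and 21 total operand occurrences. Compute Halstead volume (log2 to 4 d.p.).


Formula: V = N * log2(η), where N = N1 + N2 and η = η1 + η2
η = 28 + 5 = 33
N = 56 + 21 = 77
log2(33) ≈ 5.0444
V = 77 * 5.0444 = 388.42

388.42


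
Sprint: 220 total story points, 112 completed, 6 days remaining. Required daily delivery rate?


Formula: Required rate = Remaining points / Days left
Remaining = 220 - 112 = 108 points
Required rate = 108 / 6 = 18.0 points/day

18.0 points/day


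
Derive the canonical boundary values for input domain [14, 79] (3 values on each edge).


Range: [14, 79]
Boundaries: just below min, min, min+1, max-1, max, just above max
Values: [13, 14, 15, 78, 79, 80]

[13, 14, 15, 78, 79, 80]


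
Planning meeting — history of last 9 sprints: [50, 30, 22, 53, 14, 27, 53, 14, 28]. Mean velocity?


Formula: Avg velocity = Total points / Number of sprints
Points: [50, 30, 22, 53, 14, 27, 53, 14, 28]
Sum = 50 + 30 + 22 + 53 + 14 + 27 + 53 + 14 + 28 = 291
Avg velocity = 291 / 9 = 32.33 points/sprint

32.33 points/sprint


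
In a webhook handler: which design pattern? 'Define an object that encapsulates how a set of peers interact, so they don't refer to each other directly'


This matches the Mediator pattern

Mediator


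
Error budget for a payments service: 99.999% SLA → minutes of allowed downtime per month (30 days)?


Formula: allowed downtime = period * (100 - SLA) / 100
Period (month (30 days)) = 43200 minutes
Unavailability fraction = (100 - 99.999) / 100
Allowed downtime = 43200 * (100 - 99.999) / 100
Allowed downtime = 0.432 minutes

0.432 minutes


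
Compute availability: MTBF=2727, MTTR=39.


Availability = MTBF / (MTBF + MTTR)
Availability = 2727 / (2727 + 39)
Availability = 2727 / 2766
Availability = 98.59%

98.59%


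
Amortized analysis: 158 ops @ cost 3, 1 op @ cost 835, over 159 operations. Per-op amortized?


Formula: Amortized cost = Total cost / Operations
Total cost = (158 * 3) + (1 * 835)
Total cost = 474 + 835 = 1309
Amortized = 1309 / 159 = 8.2327

8.2327


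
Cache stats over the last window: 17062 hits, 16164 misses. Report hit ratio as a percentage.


Formula: hit rate = hits / (hits + misses) * 100
hit rate = 17062 / (17062 + 16164) * 100
hit rate = 17062 / 33226 * 100
hit rate = 51.35%

51.35%


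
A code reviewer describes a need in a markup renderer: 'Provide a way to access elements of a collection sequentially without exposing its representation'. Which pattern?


This matches the Iterator pattern

Iterator


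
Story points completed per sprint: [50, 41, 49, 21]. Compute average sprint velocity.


Formula: Avg velocity = Total points / Number of sprints
Points: [50, 41, 49, 21]
Sum = 50 + 41 + 49 + 21 = 161
Avg velocity = 161 / 4 = 40.25 points/sprint

40.25 points/sprint


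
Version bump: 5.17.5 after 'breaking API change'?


Current: 5.17.5
Change category: 'breaking API change' → major bump
SemVer rule: major bump → increment MAJOR, reset MINOR and PATCH to 0
New: 6.0.0

6.0.0


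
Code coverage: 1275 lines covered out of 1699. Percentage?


Coverage = covered / total * 100
Coverage = 1275 / 1699 * 100
Coverage = 75.04%

75.04%


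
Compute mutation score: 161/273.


Mutation score = killed / total * 100
Mutation score = 161 / 273 * 100
Mutation score = 58.97%

58.97%


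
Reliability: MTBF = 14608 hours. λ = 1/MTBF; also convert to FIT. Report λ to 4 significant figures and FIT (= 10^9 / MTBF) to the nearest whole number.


Formula: λ = 1 / MTBF; FIT = λ × 1e9 = 1e9 / MTBF
λ = 1 / 14608 ≈ 6.846e-05 failures/hour
FIT = 1e9 / 14608 ≈ 68456 failures per 1e9 hours (nearest whole number)

λ = 6.846e-05 /h, FIT = 68456


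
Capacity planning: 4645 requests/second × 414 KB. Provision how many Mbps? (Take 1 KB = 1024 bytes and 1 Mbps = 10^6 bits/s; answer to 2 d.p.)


Formula: Mbps = payload_bytes * RPS * 8 / 1e6
Payload per request = 414 KB = 414 * 1024 = 423936 bytes
Total bytes/sec = 423936 * 4645 = 1969182720
Total bits/sec = 1969182720 * 8 = 15753461760
Mbps = 15753461760 / 1e6 = 15753.46

15753.46 Mbps


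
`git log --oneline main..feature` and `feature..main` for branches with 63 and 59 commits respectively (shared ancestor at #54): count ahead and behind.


Common ancestor: commit #54
feature commits after divergence: 63 - 54 = 9
main commits after divergence: 59 - 54 = 5
feature is 9 commits ahead of main
main is 5 commits ahead of feature

feature ahead: 9, main ahead: 5


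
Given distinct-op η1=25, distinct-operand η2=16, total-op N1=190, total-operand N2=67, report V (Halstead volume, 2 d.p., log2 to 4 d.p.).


Formula: V = N * log2(η), where N = N1 + N2 and η = η1 + η2
η = 25 + 16 = 41
N = 190 + 67 = 257
log2(41) ≈ 5.3576
V = 257 * 5.3576 = 1376.90

1376.90


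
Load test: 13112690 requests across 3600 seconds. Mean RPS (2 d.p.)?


Formula: throughput = requests / seconds
throughput = 13112690 / 3600
throughput = 3642.41 requests/second

3642.41 requests/second


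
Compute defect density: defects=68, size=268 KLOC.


Defect density = defects / KLOC
Defect density = 68 / 268
Defect density = 0.254 defects/KLOC

0.254 defects/KLOC


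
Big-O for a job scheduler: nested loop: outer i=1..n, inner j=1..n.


Reasoning: n iterations times n iterations
Complexity: O(n^2)

O(n^2)


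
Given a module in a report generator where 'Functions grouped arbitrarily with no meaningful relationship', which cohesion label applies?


Reasoning: Worst: random grouping
Type: Coincidental cohesion

Coincidental cohesion


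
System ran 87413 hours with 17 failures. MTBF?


Formula: MTBF = Total operating time / Number of failures
MTBF = 87413 / 17
MTBF = 5141.94 hours

5141.94 hours


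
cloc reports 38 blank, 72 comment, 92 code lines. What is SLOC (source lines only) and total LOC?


Total LOC = blank + comment + code
Total LOC = 38 + 72 + 92 = 202
SLOC (source only) = code = 92

Total LOC: 202, SLOC: 92


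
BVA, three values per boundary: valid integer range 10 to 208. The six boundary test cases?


Range: [10, 208]
Boundaries: just below min, min, min+1, max-1, max, just above max
Values: [9, 10, 11, 207, 208, 209]

[9, 10, 11, 207, 208, 209]


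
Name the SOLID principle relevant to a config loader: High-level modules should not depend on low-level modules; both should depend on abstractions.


This describes the Dependency Inversion Principle (DIP)

Dependency Inversion Principle (DIP)


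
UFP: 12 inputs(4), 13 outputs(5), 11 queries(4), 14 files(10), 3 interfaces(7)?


UFP = EI*4 + EO*5 + EQ*4 + ILF*10 + EIF*7
UFP = 12*4 + 13*5 + 11*4 + 14*10 + 3*7
UFP = 48 + 65 + 44 + 140 + 21
UFP = 318

318


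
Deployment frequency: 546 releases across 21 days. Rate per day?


Formula: deployments per day = releases / days
= 546 / 21
= 26.0 deploys/day
(equivalently, 182.0 deploys/week)

26.0 deploys/day


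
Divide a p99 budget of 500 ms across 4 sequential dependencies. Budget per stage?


Formula: per_stage = total_budget / stages
per_stage = 500 / 4
per_stage = 125.0 ms

125.0 ms


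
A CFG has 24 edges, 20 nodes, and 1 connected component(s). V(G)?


Formula: V(G) = E - N + 2P
V(G) = 24 - 20 + 2*1
V(G) = 4 + 2
V(G) = 6

6


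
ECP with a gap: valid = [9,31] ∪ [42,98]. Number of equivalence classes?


Valid ranges: [9,31] and [42,98]
Class 1: x < 9 — invalid
Class 2: 9 ≤ x ≤ 31 — valid
Class 3: 31 < x < 42 — invalid (gap between ranges)
Class 4: 42 ≤ x ≤ 98 — valid
Class 5: x > 98 — invalid
Total equivalence classes: 5

5 equivalence classes
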